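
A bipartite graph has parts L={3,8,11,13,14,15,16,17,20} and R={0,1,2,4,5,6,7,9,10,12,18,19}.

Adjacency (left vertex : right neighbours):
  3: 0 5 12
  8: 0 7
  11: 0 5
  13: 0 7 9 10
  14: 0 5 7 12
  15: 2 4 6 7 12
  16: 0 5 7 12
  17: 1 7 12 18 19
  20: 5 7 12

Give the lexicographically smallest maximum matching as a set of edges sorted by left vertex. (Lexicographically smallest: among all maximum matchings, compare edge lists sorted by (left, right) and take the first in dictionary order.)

Lex-smallest maximum matching: {(3,0), (8,7), (11,5), (13,9), (14,12), (15,2), (17,1)}

|M| = 7 (so the lex-smallest maximum matching has 7 edges)
process left vertices in ascending order; for each, take the smallest-labelled available neighbour that still permits 7 edges overall, or leave it unmatched if none does
lex-smallest matching: {3-0, 8-7, 11-5, 13-9, 14-12, 15-2, 17-1}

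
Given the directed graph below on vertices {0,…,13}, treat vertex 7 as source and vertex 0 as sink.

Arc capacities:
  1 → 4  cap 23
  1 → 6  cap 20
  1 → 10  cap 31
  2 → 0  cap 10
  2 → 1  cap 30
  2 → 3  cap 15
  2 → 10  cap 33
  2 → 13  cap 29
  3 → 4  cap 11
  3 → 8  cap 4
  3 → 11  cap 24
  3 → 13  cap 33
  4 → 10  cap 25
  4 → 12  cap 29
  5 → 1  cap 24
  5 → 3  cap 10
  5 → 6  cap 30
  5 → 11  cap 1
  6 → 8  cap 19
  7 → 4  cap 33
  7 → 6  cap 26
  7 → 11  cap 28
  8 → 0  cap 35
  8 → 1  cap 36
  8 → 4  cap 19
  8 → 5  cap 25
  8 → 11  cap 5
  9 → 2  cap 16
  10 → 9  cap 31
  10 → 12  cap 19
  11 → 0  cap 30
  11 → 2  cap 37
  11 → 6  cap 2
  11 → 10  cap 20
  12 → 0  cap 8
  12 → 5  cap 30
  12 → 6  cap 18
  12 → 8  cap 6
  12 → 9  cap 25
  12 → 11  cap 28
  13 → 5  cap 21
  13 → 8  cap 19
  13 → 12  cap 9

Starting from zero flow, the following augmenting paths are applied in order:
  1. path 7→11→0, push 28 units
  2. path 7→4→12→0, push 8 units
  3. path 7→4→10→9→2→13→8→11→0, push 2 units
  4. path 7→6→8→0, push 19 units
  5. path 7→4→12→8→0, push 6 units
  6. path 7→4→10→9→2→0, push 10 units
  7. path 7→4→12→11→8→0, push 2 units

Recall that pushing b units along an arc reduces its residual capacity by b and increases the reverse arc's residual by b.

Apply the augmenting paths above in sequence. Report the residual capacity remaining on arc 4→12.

after path 1 (7→11→0, push 28): res(4,12)=29
after path 2 (7→4→12→0, push 8): res(4,12)=21
after path 3 (7→4→10→9→2→13→8→11→0, push 2): res(4,12)=21
after path 4 (7→6→8→0, push 19): res(4,12)=21
after path 5 (7→4→12→8→0, push 6): res(4,12)=15
after path 6 (7→4→10→9→2→0, push 10): res(4,12)=15
after path 7 (7→4→12→11→8→0, push 2): res(4,12)=13

Residual capacity of (4,12): 13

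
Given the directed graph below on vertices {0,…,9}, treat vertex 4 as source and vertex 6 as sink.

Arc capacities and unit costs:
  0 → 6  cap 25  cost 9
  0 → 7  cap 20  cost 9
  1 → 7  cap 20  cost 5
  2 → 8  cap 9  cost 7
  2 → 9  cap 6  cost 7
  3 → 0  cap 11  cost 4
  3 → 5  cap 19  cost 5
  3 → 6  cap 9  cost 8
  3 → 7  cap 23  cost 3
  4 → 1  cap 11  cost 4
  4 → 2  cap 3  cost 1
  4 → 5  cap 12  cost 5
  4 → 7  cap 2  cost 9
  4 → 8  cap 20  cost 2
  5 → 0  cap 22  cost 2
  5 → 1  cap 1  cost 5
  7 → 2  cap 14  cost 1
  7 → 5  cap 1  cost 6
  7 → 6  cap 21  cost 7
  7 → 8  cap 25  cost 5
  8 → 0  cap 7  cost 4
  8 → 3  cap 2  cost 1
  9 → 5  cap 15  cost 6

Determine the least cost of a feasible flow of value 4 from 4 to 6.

shortest-cost path #1: 4→8→3→6 push 2 @ unit cost 11 (adds 22)
shortest-cost path #2: 4→8→0→6 push 2 @ unit cost 15 (adds 30)
total cost = 52

Minimum cost for 4 units: 52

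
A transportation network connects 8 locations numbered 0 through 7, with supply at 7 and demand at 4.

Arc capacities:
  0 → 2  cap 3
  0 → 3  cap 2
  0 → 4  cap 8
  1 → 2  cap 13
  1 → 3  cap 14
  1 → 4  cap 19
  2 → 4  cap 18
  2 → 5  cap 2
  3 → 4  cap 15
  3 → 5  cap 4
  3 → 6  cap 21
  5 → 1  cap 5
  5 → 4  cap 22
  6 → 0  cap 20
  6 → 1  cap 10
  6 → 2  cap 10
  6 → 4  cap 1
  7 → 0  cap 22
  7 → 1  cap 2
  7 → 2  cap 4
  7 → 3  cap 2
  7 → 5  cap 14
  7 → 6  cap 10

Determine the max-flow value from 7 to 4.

Maximum flow value: 45

augment #1: 7→0→4 bottleneck 8, total now 8
augment #2: 7→1→4 bottleneck 2, total now 10
augment #3: 7→2→4 bottleneck 4, total now 14
augment #4: 7→3→4 bottleneck 2, total now 16
augment #5: 7→5→4 bottleneck 14, total now 30
augment #6: 7→6→4 bottleneck 1, total now 31
augment #7: 7→0→2→4 bottleneck 3, total now 34
augment #8: 7→0→3→4 bottleneck 2, total now 36
augment #9: 7→6→1→4 bottleneck 9, total now 45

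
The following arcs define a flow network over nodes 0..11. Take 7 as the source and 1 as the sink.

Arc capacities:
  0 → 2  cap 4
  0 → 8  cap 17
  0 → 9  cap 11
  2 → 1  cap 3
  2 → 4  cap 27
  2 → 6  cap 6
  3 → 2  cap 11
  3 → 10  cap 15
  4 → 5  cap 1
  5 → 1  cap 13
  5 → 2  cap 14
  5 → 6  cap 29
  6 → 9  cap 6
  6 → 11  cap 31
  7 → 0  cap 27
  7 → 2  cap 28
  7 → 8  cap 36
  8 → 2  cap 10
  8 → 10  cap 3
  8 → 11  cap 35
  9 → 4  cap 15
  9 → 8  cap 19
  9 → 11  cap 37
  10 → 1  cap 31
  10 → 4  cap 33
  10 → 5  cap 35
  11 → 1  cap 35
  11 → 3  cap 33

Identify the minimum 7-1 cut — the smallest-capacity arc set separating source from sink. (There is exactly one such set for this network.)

Min-cut arcs: {(2,1), (3,10), (4,5), (8,10), (11,1)} (total capacity 57)

augment #1: 7→2→1 push 3
augment #2: 7→8→10→1 push 3
augment #3: 7→8→11→1 push 33
augment #4: 7→0→8→11→1 push 2
augment #5: 7→2→4→5→1 push 1
augment #6: 7→0→9→11→3→10→1 push 11
augment #7: 7→2→6→11→3→10→1 push 4
max flow = 57; residual-reachable set from 7 gives S-side
cut edges (S→T): {(2,1), (3,10), (4,5), (8,10), (11,1)} total cap 57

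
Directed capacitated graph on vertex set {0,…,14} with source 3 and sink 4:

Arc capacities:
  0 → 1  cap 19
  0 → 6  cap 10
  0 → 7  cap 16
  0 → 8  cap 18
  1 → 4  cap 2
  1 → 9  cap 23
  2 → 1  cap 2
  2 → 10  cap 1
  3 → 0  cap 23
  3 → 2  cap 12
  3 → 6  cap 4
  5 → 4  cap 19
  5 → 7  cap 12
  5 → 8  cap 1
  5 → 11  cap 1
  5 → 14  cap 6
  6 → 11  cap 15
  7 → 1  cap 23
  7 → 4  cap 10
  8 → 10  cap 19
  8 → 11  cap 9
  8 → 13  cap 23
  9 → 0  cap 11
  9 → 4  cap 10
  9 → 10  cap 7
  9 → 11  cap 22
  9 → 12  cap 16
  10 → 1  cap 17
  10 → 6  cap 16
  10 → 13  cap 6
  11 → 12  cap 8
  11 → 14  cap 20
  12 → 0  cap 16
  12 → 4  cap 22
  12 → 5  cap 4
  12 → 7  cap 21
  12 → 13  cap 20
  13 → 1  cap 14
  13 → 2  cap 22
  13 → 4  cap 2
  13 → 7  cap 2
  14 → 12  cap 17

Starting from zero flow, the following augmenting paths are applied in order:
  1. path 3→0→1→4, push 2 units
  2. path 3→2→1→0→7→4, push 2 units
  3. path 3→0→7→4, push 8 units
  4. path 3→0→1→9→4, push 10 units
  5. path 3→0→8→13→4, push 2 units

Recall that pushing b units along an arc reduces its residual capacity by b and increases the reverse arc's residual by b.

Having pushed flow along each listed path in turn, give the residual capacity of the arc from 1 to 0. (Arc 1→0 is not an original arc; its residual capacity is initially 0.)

Residual capacity of (1,0): 10

after path 1 (3→0→1→4, push 2): res(1,0)=2
after path 2 (3→2→1→0→7→4, push 2): res(1,0)=0
after path 3 (3→0→7→4, push 8): res(1,0)=0
after path 4 (3→0→1→9→4, push 10): res(1,0)=10
after path 5 (3→0→8→13→4, push 2): res(1,0)=10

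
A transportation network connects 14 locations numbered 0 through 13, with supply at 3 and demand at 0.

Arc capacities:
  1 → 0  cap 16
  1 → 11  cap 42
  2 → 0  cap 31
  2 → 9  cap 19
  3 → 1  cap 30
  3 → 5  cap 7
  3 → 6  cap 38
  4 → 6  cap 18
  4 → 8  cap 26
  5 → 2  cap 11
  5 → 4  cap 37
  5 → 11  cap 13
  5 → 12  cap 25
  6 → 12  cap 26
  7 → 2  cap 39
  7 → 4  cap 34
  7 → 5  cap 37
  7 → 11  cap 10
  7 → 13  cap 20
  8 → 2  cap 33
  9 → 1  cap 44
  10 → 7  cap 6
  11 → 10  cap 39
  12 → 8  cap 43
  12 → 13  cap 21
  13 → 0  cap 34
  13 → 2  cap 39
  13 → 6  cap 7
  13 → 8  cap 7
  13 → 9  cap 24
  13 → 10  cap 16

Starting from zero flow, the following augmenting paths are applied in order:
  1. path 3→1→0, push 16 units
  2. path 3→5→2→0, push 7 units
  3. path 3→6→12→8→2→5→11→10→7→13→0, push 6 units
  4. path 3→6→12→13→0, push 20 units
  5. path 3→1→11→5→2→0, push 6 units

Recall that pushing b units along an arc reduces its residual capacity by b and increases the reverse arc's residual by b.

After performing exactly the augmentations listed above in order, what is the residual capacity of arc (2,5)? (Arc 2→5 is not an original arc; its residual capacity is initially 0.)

Residual capacity of (2,5): 7

after path 1 (3→1→0, push 16): res(2,5)=0
after path 2 (3→5→2→0, push 7): res(2,5)=7
after path 3 (3→6→12→8→2→5→11→10→7→13→0, push 6): res(2,5)=1
after path 4 (3→6→12→13→0, push 20): res(2,5)=1
after path 5 (3→1→11→5→2→0, push 6): res(2,5)=7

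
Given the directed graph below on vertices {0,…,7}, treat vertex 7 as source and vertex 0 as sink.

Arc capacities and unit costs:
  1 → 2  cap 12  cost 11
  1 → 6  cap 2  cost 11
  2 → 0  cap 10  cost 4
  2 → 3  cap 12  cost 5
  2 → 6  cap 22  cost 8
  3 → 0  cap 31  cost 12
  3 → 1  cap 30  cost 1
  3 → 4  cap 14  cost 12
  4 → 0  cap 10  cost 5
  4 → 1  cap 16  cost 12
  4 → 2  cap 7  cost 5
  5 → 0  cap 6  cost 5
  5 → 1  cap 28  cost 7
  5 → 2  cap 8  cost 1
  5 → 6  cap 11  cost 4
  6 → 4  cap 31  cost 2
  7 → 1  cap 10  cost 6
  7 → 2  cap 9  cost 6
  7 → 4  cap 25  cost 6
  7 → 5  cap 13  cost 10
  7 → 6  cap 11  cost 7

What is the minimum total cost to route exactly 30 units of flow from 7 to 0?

shortest-cost path #1: 7→2→0 push 9 @ unit cost 10 (adds 90)
shortest-cost path #2: 7→4→0 push 10 @ unit cost 11 (adds 110)
shortest-cost path #3: 7→5→0 push 6 @ unit cost 15 (adds 90)
shortest-cost path #4: 7→4→2→0 push 1 @ unit cost 15 (adds 15)
shortest-cost path #5: 7→4→2→3→0 push 4 @ unit cost 28 (adds 112)
total cost = 417

Minimum cost for 30 units: 417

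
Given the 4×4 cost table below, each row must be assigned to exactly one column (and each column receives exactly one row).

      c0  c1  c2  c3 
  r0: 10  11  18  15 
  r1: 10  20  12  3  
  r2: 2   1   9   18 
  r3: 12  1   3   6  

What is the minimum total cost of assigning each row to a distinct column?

optimal assignment: row0→col0 (cost 10), row1→col3 (cost 3), row2→col1 (cost 1), row3→col2 (cost 3)
total = 10 + 3 + 1 + 3 = 17

Minimum assignment cost: 17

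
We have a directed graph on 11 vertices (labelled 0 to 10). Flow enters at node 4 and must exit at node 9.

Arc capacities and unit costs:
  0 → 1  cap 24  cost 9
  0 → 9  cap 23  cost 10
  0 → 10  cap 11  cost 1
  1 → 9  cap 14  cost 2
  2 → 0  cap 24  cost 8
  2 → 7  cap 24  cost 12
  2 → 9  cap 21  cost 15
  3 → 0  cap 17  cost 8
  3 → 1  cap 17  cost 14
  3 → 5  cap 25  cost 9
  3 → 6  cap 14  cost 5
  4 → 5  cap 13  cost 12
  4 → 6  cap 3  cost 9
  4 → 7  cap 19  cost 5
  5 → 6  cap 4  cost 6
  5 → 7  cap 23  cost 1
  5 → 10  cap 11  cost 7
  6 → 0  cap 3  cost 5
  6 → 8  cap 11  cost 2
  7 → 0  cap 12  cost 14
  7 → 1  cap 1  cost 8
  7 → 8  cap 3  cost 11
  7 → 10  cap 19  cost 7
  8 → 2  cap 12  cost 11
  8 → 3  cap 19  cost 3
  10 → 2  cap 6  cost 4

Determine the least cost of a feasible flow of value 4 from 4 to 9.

Minimum cost for 4 units: 87

shortest-cost path #1: 4→7→1→9 push 1 @ unit cost 15 (adds 15)
shortest-cost path #2: 4→6→0→9 push 3 @ unit cost 24 (adds 72)
total cost = 87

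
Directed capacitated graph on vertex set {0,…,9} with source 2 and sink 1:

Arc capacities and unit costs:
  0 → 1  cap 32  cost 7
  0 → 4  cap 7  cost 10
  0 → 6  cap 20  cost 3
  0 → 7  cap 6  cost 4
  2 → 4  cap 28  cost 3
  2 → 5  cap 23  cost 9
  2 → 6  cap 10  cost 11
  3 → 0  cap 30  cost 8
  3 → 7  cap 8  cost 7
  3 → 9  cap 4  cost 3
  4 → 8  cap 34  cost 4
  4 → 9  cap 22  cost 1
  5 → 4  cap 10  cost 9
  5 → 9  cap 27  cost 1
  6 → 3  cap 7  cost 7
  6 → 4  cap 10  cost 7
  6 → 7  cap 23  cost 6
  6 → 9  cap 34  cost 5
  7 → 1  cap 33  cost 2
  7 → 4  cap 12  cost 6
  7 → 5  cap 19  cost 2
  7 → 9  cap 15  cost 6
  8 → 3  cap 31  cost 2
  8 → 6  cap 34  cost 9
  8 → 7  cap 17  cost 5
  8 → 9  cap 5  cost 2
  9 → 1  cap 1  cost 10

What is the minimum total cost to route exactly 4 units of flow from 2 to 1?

shortest-cost path #1: 2→4→9→1 push 1 @ unit cost 14 (adds 14)
shortest-cost path #2: 2→4→8→7→1 push 3 @ unit cost 14 (adds 42)
total cost = 56

Minimum cost for 4 units: 56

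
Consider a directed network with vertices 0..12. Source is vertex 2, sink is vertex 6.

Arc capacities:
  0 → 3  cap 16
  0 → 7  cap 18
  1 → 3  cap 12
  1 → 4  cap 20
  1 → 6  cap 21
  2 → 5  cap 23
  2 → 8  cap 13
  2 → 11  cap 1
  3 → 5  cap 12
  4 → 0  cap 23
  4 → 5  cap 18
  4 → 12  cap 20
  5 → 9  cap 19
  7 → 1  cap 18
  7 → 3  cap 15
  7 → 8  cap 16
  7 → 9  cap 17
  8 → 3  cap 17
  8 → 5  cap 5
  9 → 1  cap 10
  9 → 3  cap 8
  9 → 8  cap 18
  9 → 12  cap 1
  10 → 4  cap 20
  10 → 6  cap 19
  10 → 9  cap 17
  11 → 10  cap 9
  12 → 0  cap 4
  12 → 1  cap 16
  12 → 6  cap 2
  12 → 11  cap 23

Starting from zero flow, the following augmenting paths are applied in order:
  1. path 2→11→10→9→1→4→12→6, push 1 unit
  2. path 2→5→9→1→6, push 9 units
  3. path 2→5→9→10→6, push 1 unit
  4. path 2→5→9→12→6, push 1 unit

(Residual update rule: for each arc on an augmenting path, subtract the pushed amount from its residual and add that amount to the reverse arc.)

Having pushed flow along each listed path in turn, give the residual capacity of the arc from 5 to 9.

Residual capacity of (5,9): 8

after path 1 (2→11→10→9→1→4→12→6, push 1): res(5,9)=19
after path 2 (2→5→9→1→6, push 9): res(5,9)=10
after path 3 (2→5→9→10→6, push 1): res(5,9)=9
after path 4 (2→5→9→12→6, push 1): res(5,9)=8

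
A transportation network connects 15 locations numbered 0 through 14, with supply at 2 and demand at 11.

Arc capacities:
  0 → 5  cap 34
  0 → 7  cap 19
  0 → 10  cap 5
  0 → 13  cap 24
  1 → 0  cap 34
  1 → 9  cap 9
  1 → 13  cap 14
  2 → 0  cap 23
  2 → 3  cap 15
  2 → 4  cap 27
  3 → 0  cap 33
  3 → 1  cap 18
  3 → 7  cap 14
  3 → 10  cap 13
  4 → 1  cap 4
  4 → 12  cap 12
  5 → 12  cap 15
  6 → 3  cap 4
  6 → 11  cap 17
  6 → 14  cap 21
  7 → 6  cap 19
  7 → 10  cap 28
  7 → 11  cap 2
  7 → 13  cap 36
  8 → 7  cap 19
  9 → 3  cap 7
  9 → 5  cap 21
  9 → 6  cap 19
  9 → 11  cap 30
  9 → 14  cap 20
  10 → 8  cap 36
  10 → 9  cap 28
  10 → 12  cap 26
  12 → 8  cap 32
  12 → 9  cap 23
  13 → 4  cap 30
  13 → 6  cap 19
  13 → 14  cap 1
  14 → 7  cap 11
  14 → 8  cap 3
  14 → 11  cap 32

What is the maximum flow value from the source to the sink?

Maximum flow value: 54

augment #1: 2→0→7→11 bottleneck 2, total now 2
augment #2: 2→0→7→6→11 bottleneck 17, total now 19
augment #3: 2→0→10→9→11 bottleneck 4, total now 23
augment #4: 2→3→1→9→11 bottleneck 9, total now 32
augment #5: 2→3→10→9→11 bottleneck 6, total now 38
augment #6: 2→4→12→9→11 bottleneck 11, total now 49
augment #7: 2→4→1→13→14→11 bottleneck 1, total now 50
augment #8: 2→4→12→9→14→11 bottleneck 1, total now 51
augment #9: 2→4→1→13→6→14→11 bottleneck 3, total now 54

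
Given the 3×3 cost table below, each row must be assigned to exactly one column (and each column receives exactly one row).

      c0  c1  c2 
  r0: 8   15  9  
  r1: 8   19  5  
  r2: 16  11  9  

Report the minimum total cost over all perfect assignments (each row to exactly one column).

optimal assignment: row0→col0 (cost 8), row1→col2 (cost 5), row2→col1 (cost 11)
total = 8 + 5 + 11 = 24

Minimum assignment cost: 24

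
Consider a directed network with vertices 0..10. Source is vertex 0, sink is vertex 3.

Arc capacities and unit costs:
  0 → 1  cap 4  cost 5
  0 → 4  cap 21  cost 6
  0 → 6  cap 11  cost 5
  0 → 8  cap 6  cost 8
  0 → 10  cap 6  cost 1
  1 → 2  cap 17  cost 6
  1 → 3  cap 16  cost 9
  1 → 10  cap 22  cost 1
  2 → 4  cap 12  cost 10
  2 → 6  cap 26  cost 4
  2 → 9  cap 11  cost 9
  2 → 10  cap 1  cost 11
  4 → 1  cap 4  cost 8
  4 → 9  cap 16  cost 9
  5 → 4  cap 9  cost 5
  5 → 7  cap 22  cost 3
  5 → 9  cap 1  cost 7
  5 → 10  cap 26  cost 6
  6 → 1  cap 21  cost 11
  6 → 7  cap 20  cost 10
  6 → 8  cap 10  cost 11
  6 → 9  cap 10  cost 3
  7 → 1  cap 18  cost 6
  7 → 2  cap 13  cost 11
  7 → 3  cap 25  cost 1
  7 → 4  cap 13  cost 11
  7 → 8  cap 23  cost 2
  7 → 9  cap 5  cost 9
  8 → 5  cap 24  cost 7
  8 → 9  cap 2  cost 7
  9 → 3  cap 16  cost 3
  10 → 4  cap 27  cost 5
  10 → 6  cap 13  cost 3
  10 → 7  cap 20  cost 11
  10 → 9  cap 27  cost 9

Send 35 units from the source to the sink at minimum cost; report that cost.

Minimum cost for 35 units: 528

shortest-cost path #1: 0→10→6→9→3 push 6 @ unit cost 10 (adds 60)
shortest-cost path #2: 0→6→9→3 push 4 @ unit cost 11 (adds 44)
shortest-cost path #3: 0→1→3 push 4 @ unit cost 14 (adds 56)
shortest-cost path #4: 0→6→10→7→3 push 6 @ unit cost 14 (adds 84)
shortest-cost path #5: 0→6→7→3 push 1 @ unit cost 16 (adds 16)
shortest-cost path #6: 0→4→9→3 push 6 @ unit cost 18 (adds 108)
shortest-cost path #7: 0→8→5→7→3 push 6 @ unit cost 19 (adds 114)
shortest-cost path #8: 0→4→1→3 push 2 @ unit cost 23 (adds 46)
total cost = 528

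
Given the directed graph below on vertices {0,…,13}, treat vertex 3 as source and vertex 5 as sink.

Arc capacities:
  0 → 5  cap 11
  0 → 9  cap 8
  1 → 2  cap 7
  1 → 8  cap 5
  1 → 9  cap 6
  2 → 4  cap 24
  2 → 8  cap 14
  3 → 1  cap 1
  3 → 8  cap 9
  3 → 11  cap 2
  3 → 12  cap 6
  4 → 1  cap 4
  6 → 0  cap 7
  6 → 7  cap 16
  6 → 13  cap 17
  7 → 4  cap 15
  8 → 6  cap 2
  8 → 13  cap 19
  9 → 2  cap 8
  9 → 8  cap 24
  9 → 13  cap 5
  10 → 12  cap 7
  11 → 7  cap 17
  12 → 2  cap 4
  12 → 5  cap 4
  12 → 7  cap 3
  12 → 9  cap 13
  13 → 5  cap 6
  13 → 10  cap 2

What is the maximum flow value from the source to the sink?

augment #1: 3→12→5 bottleneck 4, total now 4
augment #2: 3→8→13→5 bottleneck 6, total now 10
augment #3: 3→8→6→0→5 bottleneck 2, total now 12

Maximum flow value: 12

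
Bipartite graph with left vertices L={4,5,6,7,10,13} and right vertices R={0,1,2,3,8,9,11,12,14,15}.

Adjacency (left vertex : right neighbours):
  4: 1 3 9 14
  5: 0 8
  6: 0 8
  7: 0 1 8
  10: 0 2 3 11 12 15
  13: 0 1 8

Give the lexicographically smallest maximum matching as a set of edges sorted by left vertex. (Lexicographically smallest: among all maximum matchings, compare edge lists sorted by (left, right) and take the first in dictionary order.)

|M| = 5 (so the lex-smallest maximum matching has 5 edges)
process left vertices in ascending order; for each, take the smallest-labelled available neighbour that still permits 5 edges overall, or leave it unmatched if none does
lex-smallest matching: {4-3, 5-0, 6-8, 7-1, 10-2}

Lex-smallest maximum matching: {(4,3), (5,0), (6,8), (7,1), (10,2)}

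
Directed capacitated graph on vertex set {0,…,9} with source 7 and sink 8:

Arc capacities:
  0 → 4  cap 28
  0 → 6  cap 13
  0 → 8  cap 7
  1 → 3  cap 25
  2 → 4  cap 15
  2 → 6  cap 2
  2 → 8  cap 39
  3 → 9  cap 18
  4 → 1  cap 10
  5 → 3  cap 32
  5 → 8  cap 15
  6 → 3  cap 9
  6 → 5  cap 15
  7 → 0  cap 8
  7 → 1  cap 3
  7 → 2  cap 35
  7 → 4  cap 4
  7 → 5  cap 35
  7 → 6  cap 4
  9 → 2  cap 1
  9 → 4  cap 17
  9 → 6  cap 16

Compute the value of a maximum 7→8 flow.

Maximum flow value: 58

augment #1: 7→0→8 bottleneck 7, total now 7
augment #2: 7→2→8 bottleneck 35, total now 42
augment #3: 7→5→8 bottleneck 15, total now 57
augment #4: 7→1→3→9→2→8 bottleneck 1, total now 58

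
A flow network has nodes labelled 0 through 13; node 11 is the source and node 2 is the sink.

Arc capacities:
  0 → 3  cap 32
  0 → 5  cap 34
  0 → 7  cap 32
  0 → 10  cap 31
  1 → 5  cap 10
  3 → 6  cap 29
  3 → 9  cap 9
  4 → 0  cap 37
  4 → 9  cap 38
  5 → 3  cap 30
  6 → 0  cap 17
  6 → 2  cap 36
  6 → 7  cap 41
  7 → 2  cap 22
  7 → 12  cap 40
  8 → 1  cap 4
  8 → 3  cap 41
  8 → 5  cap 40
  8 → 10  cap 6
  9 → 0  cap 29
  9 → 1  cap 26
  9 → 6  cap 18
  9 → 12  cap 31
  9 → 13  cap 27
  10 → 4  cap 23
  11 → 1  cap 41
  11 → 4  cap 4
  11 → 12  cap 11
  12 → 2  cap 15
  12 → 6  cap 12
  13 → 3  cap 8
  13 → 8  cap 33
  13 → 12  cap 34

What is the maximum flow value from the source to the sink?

augment #1: 11→12→2 bottleneck 11, total now 11
augment #2: 11→4→0→7→2 bottleneck 4, total now 15
augment #3: 11→1→5→3→6→2 bottleneck 10, total now 25

Maximum flow value: 25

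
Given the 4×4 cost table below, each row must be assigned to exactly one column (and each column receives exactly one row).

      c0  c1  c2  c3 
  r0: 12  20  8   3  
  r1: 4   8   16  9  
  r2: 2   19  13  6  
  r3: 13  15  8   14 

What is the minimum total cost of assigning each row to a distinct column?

optimal assignment: row0→col3 (cost 3), row1→col1 (cost 8), row2→col0 (cost 2), row3→col2 (cost 8)
total = 3 + 8 + 2 + 8 = 21

Minimum assignment cost: 21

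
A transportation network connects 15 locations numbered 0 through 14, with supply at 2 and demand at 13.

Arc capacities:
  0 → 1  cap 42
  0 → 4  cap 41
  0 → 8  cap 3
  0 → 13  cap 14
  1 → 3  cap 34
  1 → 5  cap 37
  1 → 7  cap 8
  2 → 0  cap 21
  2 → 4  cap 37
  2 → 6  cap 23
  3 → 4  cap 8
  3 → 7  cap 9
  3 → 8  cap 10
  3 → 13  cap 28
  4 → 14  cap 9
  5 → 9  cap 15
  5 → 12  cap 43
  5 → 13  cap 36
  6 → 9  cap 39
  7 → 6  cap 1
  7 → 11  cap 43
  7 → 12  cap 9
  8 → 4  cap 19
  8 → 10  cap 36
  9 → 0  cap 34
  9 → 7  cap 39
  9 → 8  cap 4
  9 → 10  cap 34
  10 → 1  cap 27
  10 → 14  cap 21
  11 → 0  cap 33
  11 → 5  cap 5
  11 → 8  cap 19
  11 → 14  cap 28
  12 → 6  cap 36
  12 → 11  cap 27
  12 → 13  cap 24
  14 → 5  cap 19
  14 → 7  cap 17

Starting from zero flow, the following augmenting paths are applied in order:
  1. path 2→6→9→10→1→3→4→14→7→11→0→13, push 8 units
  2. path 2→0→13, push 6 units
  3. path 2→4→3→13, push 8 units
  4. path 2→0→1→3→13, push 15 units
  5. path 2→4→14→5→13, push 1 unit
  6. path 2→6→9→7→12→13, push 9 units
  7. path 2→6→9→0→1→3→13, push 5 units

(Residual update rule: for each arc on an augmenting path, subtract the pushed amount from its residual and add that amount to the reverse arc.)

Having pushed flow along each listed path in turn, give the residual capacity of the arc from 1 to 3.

after path 1 (2→6→9→10→1→3→4→14→7→11→0→13, push 8): res(1,3)=26
after path 2 (2→0→13, push 6): res(1,3)=26
after path 3 (2→4→3→13, push 8): res(1,3)=26
after path 4 (2→0→1→3→13, push 15): res(1,3)=11
after path 5 (2→4→14→5→13, push 1): res(1,3)=11
after path 6 (2→6→9→7→12→13, push 9): res(1,3)=11
after path 7 (2→6→9→0→1→3→13, push 5): res(1,3)=6

Residual capacity of (1,3): 6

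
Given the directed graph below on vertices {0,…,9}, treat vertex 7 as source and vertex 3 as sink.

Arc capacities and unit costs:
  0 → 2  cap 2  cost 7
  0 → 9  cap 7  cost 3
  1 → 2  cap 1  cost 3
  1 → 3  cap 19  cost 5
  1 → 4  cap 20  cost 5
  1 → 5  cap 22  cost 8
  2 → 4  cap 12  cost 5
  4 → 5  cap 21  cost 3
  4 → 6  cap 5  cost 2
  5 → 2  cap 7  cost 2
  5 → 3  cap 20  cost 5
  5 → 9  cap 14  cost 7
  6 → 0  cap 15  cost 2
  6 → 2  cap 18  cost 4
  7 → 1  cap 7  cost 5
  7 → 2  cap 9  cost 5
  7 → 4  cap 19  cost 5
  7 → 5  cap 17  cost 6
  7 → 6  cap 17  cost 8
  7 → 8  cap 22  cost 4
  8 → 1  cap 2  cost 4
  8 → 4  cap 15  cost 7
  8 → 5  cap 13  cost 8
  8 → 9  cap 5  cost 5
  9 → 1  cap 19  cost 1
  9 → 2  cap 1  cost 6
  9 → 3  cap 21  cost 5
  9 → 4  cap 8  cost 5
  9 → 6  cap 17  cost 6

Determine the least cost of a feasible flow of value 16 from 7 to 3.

shortest-cost path #1: 7→1→3 push 7 @ unit cost 10 (adds 70)
shortest-cost path #2: 7→5→3 push 9 @ unit cost 11 (adds 99)
total cost = 169

Minimum cost for 16 units: 169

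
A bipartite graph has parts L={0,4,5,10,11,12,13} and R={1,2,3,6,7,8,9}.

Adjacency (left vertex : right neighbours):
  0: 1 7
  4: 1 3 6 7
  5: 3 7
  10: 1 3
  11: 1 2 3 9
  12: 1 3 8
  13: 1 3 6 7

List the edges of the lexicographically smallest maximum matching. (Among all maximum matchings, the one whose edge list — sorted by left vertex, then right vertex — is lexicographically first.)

|M| = 6 (so the lex-smallest maximum matching has 6 edges)
process left vertices in ascending order; for each, take the smallest-labelled available neighbour that still permits 6 edges overall, or leave it unmatched if none does
lex-smallest matching: {0-1, 4-3, 5-7, 11-2, 12-8, 13-6}

Lex-smallest maximum matching: {(0,1), (4,3), (5,7), (11,2), (12,8), (13,6)}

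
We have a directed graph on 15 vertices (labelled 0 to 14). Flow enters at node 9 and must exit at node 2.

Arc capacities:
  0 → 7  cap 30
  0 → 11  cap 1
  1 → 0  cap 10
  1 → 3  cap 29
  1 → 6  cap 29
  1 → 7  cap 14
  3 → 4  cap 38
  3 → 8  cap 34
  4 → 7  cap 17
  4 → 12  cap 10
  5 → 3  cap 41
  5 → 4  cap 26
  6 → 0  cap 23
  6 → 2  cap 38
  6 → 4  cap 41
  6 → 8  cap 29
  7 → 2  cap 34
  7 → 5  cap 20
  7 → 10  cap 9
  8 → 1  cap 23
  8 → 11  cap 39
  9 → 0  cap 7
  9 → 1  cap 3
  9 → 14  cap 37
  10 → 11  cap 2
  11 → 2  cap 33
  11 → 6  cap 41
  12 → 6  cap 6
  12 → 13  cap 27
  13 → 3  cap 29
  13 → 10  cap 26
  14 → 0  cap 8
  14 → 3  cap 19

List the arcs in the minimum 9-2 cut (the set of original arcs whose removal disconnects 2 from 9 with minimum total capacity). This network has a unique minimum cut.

Min-cut arcs: {(9,0), (9,1), (14,0), (14,3)} (total capacity 37)

augment #1: 9→0→7→2 push 7
augment #2: 9→1→6→2 push 3
augment #3: 9→14→0→7→2 push 8
augment #4: 9→14→3→4→7→2 push 17
augment #5: 9→14→3→8→11→2 push 2
max flow = 37; residual-reachable set from 9 gives S-side
cut edges (S→T): {(9,0), (9,1), (14,0), (14,3)} total cap 37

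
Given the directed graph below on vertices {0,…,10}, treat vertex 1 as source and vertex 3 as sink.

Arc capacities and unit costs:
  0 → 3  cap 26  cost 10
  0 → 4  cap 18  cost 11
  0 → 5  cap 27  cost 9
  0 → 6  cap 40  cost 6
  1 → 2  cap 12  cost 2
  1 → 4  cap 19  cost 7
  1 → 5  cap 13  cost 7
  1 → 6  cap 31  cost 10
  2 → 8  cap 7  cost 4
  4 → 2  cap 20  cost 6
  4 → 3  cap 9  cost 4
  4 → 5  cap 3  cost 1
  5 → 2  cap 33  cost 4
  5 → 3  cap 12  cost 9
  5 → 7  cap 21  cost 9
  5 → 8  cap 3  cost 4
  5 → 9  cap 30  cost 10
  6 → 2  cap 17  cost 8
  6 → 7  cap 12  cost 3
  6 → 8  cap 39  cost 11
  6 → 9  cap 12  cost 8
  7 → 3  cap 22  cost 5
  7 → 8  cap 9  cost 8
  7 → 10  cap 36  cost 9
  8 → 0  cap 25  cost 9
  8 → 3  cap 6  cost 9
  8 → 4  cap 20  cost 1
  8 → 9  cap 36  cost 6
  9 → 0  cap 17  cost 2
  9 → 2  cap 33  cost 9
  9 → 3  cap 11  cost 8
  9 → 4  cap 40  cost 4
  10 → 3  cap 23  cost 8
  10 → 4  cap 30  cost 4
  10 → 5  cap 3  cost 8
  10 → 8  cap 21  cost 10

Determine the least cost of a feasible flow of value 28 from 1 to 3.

Minimum cost for 28 units: 399

shortest-cost path #1: 1→4→3 push 9 @ unit cost 11 (adds 99)
shortest-cost path #2: 1→2→8→3 push 6 @ unit cost 15 (adds 90)
shortest-cost path #3: 1→5→3 push 12 @ unit cost 16 (adds 192)
shortest-cost path #4: 1→6→7→3 push 1 @ unit cost 18 (adds 18)
total cost = 399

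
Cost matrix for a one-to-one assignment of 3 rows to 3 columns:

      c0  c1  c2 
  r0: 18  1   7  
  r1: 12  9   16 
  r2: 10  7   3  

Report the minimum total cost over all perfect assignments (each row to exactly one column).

Minimum assignment cost: 16

optimal assignment: row0→col1 (cost 1), row1→col0 (cost 12), row2→col2 (cost 3)
total = 1 + 12 + 3 = 16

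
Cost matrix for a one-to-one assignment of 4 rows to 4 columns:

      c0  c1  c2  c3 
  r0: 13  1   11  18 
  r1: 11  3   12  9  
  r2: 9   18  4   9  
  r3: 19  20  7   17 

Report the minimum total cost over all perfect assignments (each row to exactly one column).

Minimum assignment cost: 26

optimal assignment: row0→col1 (cost 1), row1→col3 (cost 9), row2→col0 (cost 9), row3→col2 (cost 7)
total = 1 + 9 + 9 + 7 = 26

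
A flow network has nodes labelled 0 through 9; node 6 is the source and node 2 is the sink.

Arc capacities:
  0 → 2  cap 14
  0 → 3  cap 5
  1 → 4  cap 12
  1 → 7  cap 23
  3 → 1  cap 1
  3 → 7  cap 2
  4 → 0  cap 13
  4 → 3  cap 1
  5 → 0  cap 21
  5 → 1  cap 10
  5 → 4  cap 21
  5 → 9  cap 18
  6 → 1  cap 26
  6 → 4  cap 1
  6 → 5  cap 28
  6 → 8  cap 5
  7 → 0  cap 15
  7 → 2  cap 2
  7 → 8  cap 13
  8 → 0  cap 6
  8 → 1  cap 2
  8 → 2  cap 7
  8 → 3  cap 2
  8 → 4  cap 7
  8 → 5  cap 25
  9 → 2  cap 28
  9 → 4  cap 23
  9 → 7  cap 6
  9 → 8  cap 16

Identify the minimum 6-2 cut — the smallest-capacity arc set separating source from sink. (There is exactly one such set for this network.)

Min-cut arcs: {(0,2), (5,9), (7,2), (8,2)} (total capacity 41)

augment #1: 6→8→2 push 5
augment #2: 6→1→7→2 push 2
augment #3: 6→4→0→2 push 1
augment #4: 6→5→0→2 push 13
augment #5: 6→5→9→2 push 15
augment #6: 6→1→7→8→2 push 2
augment #7: 6→1→4→0→5→9→2 push 3
max flow = 41; residual-reachable set from 6 gives S-side
cut edges (S→T): {(0,2), (5,9), (7,2), (8,2)} total cap 41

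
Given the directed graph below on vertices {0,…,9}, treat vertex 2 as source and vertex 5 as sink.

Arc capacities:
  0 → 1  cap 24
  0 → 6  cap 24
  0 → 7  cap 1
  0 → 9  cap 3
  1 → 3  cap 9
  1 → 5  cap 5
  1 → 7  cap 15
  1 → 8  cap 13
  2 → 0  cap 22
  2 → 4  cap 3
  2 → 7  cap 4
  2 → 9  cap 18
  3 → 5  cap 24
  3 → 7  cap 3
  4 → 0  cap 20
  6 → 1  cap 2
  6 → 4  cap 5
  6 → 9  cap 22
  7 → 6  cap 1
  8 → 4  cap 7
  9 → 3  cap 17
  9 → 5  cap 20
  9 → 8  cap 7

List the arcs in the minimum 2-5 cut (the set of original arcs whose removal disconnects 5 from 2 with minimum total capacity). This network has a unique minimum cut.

augment #1: 2→9→5 push 18
augment #2: 2→0→1→5 push 5
augment #3: 2→0→9→5 push 2
augment #4: 2→0→1→3→5 push 9
augment #5: 2→0→9→3→5 push 1
augment #6: 2→0→6→9→3→5 push 5
augment #7: 2→7→6→9→3→5 push 1
augment #8: 2→4→0→6→9→3→5 push 3
max flow = 44; residual-reachable set from 2 gives S-side
cut edges (S→T): {(2,0), (2,4), (2,9), (7,6)} total cap 44

Min-cut arcs: {(2,0), (2,4), (2,9), (7,6)} (total capacity 44)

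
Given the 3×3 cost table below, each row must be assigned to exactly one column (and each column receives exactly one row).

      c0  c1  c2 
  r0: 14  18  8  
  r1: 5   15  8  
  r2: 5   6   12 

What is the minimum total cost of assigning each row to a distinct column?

Minimum assignment cost: 19

optimal assignment: row0→col2 (cost 8), row1→col0 (cost 5), row2→col1 (cost 6)
total = 8 + 5 + 6 = 19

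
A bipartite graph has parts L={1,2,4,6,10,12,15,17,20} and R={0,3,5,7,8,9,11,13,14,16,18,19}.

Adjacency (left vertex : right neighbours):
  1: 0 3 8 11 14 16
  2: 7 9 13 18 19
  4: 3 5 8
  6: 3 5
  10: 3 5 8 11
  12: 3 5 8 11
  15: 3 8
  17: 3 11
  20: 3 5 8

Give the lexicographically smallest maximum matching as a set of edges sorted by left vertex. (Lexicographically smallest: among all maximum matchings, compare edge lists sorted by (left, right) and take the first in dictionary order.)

Lex-smallest maximum matching: {(1,0), (2,7), (4,3), (6,5), (10,8), (12,11)}

|M| = 6 (so the lex-smallest maximum matching has 6 edges)
process left vertices in ascending order; for each, take the smallest-labelled available neighbour that still permits 6 edges overall, or leave it unmatched if none does
lex-smallest matching: {1-0, 2-7, 4-3, 6-5, 10-8, 12-11}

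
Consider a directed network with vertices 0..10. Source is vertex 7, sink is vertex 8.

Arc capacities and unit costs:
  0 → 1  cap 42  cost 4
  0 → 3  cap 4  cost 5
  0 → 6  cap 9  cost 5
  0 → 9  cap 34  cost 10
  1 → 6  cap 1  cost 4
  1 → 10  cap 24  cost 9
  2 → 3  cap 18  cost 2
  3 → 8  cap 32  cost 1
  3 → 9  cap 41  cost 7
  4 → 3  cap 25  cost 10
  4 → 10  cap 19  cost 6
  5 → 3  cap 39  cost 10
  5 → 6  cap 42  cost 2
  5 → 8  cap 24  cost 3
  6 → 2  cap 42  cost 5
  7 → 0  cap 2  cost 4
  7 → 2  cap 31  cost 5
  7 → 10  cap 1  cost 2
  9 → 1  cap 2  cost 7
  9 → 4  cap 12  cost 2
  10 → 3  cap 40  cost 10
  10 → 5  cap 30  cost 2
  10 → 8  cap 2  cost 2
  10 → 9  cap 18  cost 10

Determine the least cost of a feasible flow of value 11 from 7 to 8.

shortest-cost path #1: 7→10→8 push 1 @ unit cost 4 (adds 4)
shortest-cost path #2: 7→2→3→8 push 10 @ unit cost 8 (adds 80)
total cost = 84

Minimum cost for 11 units: 84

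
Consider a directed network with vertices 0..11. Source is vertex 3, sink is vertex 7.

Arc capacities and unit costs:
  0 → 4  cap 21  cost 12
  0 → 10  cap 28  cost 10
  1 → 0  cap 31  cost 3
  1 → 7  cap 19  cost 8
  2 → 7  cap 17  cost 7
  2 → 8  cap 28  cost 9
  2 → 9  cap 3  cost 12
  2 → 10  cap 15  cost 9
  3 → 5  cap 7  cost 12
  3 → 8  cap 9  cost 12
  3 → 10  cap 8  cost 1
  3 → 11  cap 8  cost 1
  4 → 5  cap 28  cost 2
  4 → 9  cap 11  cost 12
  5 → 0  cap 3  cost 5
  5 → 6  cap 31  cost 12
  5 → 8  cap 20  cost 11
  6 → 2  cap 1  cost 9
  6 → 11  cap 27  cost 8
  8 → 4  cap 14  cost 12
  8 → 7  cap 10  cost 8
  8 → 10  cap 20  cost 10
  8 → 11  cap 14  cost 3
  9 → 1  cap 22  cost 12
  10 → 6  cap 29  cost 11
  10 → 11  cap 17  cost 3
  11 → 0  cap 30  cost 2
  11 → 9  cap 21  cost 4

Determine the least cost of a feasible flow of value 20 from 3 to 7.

Minimum cost for 20 units: 464

shortest-cost path #1: 3→8→7 push 9 @ unit cost 20 (adds 180)
shortest-cost path #2: 3→11→9→1→7 push 8 @ unit cost 25 (adds 200)
shortest-cost path #3: 3→10→11→9→1→7 push 3 @ unit cost 28 (adds 84)
total cost = 464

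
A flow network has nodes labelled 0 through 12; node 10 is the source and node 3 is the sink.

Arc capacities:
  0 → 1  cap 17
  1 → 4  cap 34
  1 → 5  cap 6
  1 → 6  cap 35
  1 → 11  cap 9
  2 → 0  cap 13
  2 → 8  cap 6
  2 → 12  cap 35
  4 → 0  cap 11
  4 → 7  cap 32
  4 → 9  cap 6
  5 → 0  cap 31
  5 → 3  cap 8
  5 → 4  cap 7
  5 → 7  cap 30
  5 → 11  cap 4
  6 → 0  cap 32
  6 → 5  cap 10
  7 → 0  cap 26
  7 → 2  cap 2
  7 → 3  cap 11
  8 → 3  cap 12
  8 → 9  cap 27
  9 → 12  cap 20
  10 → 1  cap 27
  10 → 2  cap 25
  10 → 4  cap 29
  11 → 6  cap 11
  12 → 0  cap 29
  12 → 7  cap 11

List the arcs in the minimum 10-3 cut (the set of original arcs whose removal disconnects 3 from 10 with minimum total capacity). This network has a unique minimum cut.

Min-cut arcs: {(2,8), (5,3), (7,3)} (total capacity 25)

augment #1: 10→1→5→3 push 6
augment #2: 10→2→8→3 push 6
augment #3: 10→4→7→3 push 11
augment #4: 10→1→6→5→3 push 2
max flow = 25; residual-reachable set from 10 gives S-side
cut edges (S→T): {(2,8), (5,3), (7,3)} total cap 25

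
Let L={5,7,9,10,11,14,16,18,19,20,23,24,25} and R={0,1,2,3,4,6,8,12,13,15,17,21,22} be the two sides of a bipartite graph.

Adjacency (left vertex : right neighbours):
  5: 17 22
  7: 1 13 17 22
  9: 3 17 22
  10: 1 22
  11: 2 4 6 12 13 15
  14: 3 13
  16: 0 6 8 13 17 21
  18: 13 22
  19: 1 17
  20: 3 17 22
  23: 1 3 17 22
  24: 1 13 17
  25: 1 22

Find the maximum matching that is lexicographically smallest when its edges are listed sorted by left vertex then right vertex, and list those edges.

Lex-smallest maximum matching: {(5,17), (7,1), (9,3), (10,22), (11,2), (14,13), (16,0)}

|M| = 7 (so the lex-smallest maximum matching has 7 edges)
process left vertices in ascending order; for each, take the smallest-labelled available neighbour that still permits 7 edges overall, or leave it unmatched if none does
lex-smallest matching: {5-17, 7-1, 9-3, 10-22, 11-2, 14-13, 16-0}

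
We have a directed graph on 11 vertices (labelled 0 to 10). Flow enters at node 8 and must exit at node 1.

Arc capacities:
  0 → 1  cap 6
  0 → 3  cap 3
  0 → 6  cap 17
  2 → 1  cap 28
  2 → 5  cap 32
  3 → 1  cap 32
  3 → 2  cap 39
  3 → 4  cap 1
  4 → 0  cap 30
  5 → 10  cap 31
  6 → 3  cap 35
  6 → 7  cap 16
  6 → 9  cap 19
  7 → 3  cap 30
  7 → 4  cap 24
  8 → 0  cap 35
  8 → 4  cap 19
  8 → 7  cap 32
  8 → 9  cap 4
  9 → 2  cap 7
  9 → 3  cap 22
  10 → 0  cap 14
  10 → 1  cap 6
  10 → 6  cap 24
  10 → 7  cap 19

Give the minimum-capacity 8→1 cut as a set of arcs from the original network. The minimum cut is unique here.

augment #1: 8→0→1 push 6
augment #2: 8→0→3→1 push 3
augment #3: 8→7→3→1 push 29
augment #4: 8→9→2→1 push 4
augment #5: 8→7→3→2→1 push 1
augment #6: 8→0→6→3→2→1 push 17
max flow = 60; residual-reachable set from 8 gives S-side
cut edges (S→T): {(0,1), (0,3), (0,6), (7,3), (8,9)} total cap 60

Min-cut arcs: {(0,1), (0,3), (0,6), (7,3), (8,9)} (total capacity 60)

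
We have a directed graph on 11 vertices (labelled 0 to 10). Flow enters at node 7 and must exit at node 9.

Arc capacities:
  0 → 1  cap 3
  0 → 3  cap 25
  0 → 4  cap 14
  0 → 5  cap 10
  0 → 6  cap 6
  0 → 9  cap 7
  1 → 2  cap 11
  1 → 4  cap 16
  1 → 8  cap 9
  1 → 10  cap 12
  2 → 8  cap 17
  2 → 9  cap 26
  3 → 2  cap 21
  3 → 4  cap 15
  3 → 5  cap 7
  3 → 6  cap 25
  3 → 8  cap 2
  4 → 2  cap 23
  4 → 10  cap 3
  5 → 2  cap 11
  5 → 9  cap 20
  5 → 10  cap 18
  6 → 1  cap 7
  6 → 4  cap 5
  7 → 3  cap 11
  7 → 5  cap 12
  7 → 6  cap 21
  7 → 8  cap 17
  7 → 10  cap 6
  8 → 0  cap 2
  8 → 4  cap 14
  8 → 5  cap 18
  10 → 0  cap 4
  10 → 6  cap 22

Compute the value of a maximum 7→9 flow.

Maximum flow value: 52

augment #1: 7→5→9 bottleneck 12, total now 12
augment #2: 7→3→2→9 bottleneck 11, total now 23
augment #3: 7→8→0→9 bottleneck 2, total now 25
augment #4: 7→8→5→9 bottleneck 8, total now 33
augment #5: 7→10→0→9 bottleneck 4, total now 37
augment #6: 7→6→1→2→9 bottleneck 7, total now 44
augment #7: 7→6→4→2→9 bottleneck 5, total now 49
augment #8: 7→8→4→2→9 bottleneck 3, total now 52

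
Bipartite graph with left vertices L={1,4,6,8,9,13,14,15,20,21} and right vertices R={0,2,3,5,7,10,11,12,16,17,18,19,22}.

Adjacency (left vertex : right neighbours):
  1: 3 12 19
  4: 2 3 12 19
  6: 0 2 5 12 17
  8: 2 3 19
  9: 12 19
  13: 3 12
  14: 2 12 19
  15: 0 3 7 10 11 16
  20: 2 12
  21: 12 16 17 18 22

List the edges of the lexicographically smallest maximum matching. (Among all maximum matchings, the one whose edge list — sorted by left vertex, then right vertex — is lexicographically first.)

Lex-smallest maximum matching: {(1,3), (4,2), (6,0), (8,19), (9,12), (15,7), (21,16)}

|M| = 7 (so the lex-smallest maximum matching has 7 edges)
process left vertices in ascending order; for each, take the smallest-labelled available neighbour that still permits 7 edges overall, or leave it unmatched if none does
lex-smallest matching: {1-3, 4-2, 6-0, 8-19, 9-12, 15-7, 21-16}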